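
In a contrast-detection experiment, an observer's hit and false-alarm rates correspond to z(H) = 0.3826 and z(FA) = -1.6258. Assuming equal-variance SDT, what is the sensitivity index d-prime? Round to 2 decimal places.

d' = z(H) − z(FA) = 0.3826 − (-1.6258) = 2.0084

d-prime = 2.01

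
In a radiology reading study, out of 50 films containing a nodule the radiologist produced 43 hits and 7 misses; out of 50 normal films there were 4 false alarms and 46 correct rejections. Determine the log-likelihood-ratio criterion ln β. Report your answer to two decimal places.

H = 43/50 = 0.8600
FA = 4/50 = 0.0800
z(0.8600) = 1.080, z(0.0800) = -1.405
ln β = −½·[z(H)² − z(FA)²] = −0.5 × (1.166 − 1.974) = 0.404

ln β = 0.40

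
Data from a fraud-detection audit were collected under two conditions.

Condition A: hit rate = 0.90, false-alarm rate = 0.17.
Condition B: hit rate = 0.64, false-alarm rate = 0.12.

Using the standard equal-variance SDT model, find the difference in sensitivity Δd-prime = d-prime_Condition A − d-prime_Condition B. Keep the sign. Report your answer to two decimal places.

Condition A: z(0.90) = 1.282, z(0.17) = -0.954, d' = 2.236
Condition B: z(0.64) = 0.358, z(0.12) = -1.175, d' = 1.533
Δd' = d'_Condition A − d'_Condition B = 2.236 − 1.533 = 0.703
Condition A has the higher sensitivity.

Δd-prime = 0.70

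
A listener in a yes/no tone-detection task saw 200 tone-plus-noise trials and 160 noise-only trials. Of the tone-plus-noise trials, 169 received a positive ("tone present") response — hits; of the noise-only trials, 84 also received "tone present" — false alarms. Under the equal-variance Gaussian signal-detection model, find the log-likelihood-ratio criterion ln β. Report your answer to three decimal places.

H = 169/200 = 0.8450
FA = 84/160 = 0.5250
z(0.8450) = 1.0152, z(0.5250) = 0.0627
ln β = −½·[z(H)² − z(FA)²] = −0.5 × (1.0306 − 0.0039) = -0.51335

ln β = -0.513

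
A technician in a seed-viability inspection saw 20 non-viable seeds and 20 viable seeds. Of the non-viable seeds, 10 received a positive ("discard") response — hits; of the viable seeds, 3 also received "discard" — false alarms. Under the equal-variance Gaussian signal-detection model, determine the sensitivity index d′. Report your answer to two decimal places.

H = 10/20 = 0.5000
FA = 3/20 = 0.1500
Φ⁻¹(H) = Φ⁻¹(0.5000) = 0.000
Φ⁻¹(FA) = Φ⁻¹(0.1500) = -1.036
d' = z(H) − z(FA) = 0.000 − (-1.036) = 1.036

d′ = 1.04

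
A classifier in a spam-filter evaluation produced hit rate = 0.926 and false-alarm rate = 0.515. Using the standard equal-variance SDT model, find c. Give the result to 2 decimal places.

z(H) = z(0.926) = 1.447
z(FA) = z(0.515) = 0.038
c = −½·[z(H) + z(FA)] = −0.5 × (1.447 + 0.038) = -0.7425
c < 0: the classifier has a liberal response bias.

c = -0.74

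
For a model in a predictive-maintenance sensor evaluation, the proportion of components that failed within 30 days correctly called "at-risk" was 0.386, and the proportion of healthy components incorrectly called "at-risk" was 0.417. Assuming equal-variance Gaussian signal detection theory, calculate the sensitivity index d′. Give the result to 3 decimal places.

Φ⁻¹(0.386) = -0.2898, Φ⁻¹(0.417) = -0.2096
d' = z(H) − z(FA) = -0.2898 − (-0.2096) = -0.0802

d′ = -0.080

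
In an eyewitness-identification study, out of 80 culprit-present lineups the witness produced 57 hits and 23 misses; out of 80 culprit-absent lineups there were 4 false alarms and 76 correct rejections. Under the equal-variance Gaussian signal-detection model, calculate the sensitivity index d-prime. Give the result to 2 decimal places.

d-prime = 2.21

H = 57/80 = 0.7125
FA = 4/80 = 0.0500
z(0.7125) = 0.561, z(0.0500) = -1.645
d' = z(H) − z(FA) = 0.561 − (-1.645) = 2.206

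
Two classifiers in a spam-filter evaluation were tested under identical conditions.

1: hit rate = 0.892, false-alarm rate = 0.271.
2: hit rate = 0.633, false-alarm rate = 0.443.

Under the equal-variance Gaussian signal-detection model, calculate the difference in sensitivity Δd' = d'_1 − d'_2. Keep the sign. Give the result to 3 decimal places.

1: z(0.892) = 1.2372, z(0.271) = -0.6098, d' = 1.8470
2: z(0.633) = 0.3398, z(0.443) = -0.1434, d' = 0.4832
Δd' = d'_1 − d'_2 = 1.8470 − 0.4832 = 1.3638
1 has the higher sensitivity.

Δd' = 1.364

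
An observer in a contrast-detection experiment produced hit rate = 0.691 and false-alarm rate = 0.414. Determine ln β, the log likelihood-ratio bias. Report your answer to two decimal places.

Φ⁻¹(H) = Φ⁻¹(0.691) = 0.499
Φ⁻¹(FA) = Φ⁻¹(0.414) = -0.217
ln β = −½·[z(H)² − z(FA)²] = −0.5 × (0.249 − 0.047) = -0.101

ln β = -0.10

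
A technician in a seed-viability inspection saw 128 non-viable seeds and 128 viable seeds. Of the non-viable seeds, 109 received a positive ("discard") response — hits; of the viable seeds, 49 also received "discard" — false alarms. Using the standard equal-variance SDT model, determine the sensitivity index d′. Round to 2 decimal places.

H = 109/128 = 0.8516
FA = 49/128 = 0.3828
Φ⁻¹(0.8516) = 1.0433, Φ⁻¹(0.3828) = -0.2981
d' = z(H) − z(FA) = 1.0433 − (-0.2981) = 1.3414

d′ = 1.34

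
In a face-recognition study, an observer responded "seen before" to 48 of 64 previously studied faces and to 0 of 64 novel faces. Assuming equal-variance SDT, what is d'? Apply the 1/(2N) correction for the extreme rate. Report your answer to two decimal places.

d' = 3.09

The false-alarm rate is 0/64 = 0, so apply the 1/(2N) correction: FA → 1/(2·64) = 0.00781.
z(H) = z(0.75000) = 0.674
z(FA) = z(0.00781) = -2.418
d' = 0.674 − (-2.418) = 3.092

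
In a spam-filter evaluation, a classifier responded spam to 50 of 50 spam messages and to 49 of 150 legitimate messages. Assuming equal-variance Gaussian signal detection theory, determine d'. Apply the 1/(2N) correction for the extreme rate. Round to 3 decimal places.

The hit rate is 50/50 = 1, so apply the 1/(2N) correction: H → 1 − 1/(2·50) = 0.99000.
z(H) = z(0.99000) = 2.3263
z(FA) = z(0.32667) = -0.4491
d' = 2.3263 − (-0.4491) = 2.7754

d' = 2.775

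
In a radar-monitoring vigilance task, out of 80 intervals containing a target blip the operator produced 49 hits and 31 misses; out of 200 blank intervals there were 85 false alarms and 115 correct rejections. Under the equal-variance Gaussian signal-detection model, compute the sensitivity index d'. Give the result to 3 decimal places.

d' = 0.475

H = 49/80 = 0.6125
FA = 85/200 = 0.4250
z(H) = 0.2858
z(FA) = -0.1891
d' = z(H) − z(FA) = 0.2858 − (-0.1891) = 0.4749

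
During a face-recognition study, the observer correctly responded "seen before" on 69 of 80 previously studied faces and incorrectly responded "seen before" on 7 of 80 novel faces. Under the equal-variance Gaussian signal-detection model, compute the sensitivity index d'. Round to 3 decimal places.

d' = 2.448

H = 69/80 = 0.8625
FA = 7/80 = 0.0875
z(H) = z(0.8625) = 1.0916
z(FA) = z(0.0875) = -1.3563
d' = z(H) − z(FA) = 1.0916 − (-1.3563) = 2.4479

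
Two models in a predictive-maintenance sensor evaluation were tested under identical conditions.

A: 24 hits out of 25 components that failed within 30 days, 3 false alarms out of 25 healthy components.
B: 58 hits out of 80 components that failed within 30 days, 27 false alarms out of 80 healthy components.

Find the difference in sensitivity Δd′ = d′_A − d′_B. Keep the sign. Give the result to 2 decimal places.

A: z(0.9600) = 1.751, z(0.1200) = -1.175, d' = 2.926
B: z(0.7250) = 0.598, z(0.3375) = -0.419, d' = 1.017
Δd' = d'_A − d'_B = 2.926 − 1.017 = 1.909
A has the higher sensitivity.

Δd′ = 1.91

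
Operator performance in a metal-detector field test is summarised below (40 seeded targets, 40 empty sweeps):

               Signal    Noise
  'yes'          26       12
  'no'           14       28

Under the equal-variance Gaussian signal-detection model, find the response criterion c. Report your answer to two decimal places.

c = 0.07

H = 26/40 = 0.6500
FA = 12/40 = 0.3000
z(0.6500) = 0.385, z(0.3000) = -0.524
c = −½·[z(H) + z(FA)] = −0.5 × (0.385 + (-0.524)) = 0.0695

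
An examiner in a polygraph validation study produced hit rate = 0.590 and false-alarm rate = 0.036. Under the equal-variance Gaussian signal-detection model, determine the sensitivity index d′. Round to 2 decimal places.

Φ⁻¹(H) = Φ⁻¹(0.590) = 0.2275
Φ⁻¹(FA) = Φ⁻¹(0.036) = -1.7991
d' = z(H) − z(FA) = 0.2275 − (-1.7991) = 2.0266

d′ = 2.03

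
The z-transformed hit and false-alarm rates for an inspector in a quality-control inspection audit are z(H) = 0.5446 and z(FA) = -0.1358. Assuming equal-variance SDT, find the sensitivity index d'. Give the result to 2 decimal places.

d' = 0.68

d' = z(H) − z(FA) = 0.5446 − (-0.1358) = 0.6804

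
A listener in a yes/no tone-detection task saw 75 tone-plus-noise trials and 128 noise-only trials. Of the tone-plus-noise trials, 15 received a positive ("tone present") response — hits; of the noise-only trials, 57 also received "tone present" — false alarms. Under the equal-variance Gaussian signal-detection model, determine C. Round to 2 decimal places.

C = 0.49

H = 15/75 = 0.2000
FA = 57/128 = 0.4453
z(H) = z(0.2000) = -0.8416
z(FA) = z(0.4453) = -0.1375
c = −½·[z(H) + z(FA)] = −0.5 × (-0.8416 + (-0.1375)) = 0.48955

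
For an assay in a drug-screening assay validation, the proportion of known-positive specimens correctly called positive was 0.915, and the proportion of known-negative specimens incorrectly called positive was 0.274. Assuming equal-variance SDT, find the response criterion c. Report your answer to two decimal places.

c = -0.39

z(H) = 1.372
z(FA) = -0.601
c = −½·[z(H) + z(FA)] = −0.5 × (1.372 + (-0.601)) = -0.3855
c < 0: the assay has a liberal response bias.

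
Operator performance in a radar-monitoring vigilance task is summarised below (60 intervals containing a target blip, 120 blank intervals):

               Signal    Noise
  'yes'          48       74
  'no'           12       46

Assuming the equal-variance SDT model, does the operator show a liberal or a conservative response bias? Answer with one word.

z(H) = 0.842, z(FA) = 0.297
c = −½·(z(H) + z(FA)) = -0.5695
c < 0 → liberal criterion (biased toward responding “yes”).

liberal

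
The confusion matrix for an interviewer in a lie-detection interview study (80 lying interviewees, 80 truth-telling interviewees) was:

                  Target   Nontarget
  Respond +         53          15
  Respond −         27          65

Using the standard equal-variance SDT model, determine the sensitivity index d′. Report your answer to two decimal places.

H = 53/80 = 0.6625
FA = 15/80 = 0.1875
z(H) = z(0.6625) = 0.419
z(FA) = z(0.1875) = -0.887
d' = z(H) − z(FA) = 0.419 − (-0.887) = 1.306

d′ = 1.31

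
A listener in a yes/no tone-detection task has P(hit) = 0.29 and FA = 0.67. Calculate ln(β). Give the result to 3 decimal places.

ln β = -0.056

Φ⁻¹(H) = -0.5534
Φ⁻¹(FA) = 0.4399
ln β = −½·[z(H)² − z(FA)²] = −0.5 × (0.3063 − 0.1935) = -0.0564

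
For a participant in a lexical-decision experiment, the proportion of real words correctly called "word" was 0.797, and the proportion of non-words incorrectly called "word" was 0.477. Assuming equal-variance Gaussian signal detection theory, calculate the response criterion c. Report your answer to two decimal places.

c = -0.39

Φ⁻¹(H) = 0.831
Φ⁻¹(FA) = -0.058
c = −½·[z(H) + z(FA)] = −0.5 × (0.831 + (-0.058)) = -0.3865
c < 0: the participant has a liberal response bias.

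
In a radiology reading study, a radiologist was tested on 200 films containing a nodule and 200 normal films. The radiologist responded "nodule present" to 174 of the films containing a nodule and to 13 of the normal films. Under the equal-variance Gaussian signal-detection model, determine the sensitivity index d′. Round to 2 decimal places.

H = 174/200 = 0.8700
FA = 13/200 = 0.0650
z(H) = z(0.8700) = 1.1264
z(FA) = z(0.0650) = -1.5141
d' = z(H) − z(FA) = 1.1264 − (-1.5141) = 2.6405

d′ = 2.64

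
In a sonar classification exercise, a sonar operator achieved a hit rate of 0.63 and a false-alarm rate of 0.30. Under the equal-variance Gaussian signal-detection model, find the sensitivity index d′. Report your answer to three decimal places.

d′ = 0.856

z(0.63) = 0.3319, z(0.30) = -0.5244
d' = z(H) − z(FA) = 0.3319 − (-0.5244) = 0.8563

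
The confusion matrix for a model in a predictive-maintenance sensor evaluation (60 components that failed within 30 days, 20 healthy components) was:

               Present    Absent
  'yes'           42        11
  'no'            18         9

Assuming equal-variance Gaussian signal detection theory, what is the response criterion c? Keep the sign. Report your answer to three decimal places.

H = 42/60 = 0.7000
FA = 11/20 = 0.5500
z(H) = 0.5244
z(FA) = 0.1257
c = −½·[z(H) + z(FA)] = −0.5 × (0.5244 + 0.1257) = -0.32505

c = -0.325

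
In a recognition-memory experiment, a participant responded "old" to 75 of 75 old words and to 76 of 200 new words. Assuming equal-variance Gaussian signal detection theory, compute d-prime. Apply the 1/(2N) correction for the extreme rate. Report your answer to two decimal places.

The hit rate is 75/75 = 1, so apply the 1/(2N) correction: H → 1 − 1/(2·75) = 0.99333.
z(H) = z(0.99333) = 2.475
z(FA) = z(0.38000) = -0.305
d' = 2.475 − (-0.305) = 2.780

d-prime = 2.78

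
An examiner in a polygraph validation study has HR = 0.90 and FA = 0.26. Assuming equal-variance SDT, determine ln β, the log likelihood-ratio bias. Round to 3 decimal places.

ln β = -0.614

Φ⁻¹(H) = Φ⁻¹(0.90) = 1.2816
Φ⁻¹(FA) = Φ⁻¹(0.26) = -0.6433
ln β = −½·[z(H)² − z(FA)²] = −0.5 × (1.6425 − 0.4138) = -0.61435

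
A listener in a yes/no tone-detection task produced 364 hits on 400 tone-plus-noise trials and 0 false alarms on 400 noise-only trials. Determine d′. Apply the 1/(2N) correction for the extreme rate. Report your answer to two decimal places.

The false-alarm rate is 0/400 = 0, so apply the 1/(2N) correction: FA → 1/(2·400) = 0.00125.
z(H) = z(0.91000) = 1.341
z(FA) = z(0.00125) = -3.023
d' = 1.341 − (-3.023) = 4.364

d′ = 4.36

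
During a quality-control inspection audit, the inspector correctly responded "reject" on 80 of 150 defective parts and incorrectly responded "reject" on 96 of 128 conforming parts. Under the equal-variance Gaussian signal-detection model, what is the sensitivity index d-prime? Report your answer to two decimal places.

d-prime = -0.59

H = 80/150 = 0.5333
FA = 96/128 = 0.7500
Φ⁻¹(H) = 0.0836
Φ⁻¹(FA) = 0.6745
d' = z(H) − z(FA) = 0.0836 − 0.6745 = -0.5909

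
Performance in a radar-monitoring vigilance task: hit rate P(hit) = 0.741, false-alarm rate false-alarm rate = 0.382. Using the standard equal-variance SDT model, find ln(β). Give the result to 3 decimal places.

ln β = -0.164

z(H) = 0.6464
z(FA) = -0.3002
ln β = −½·[z(H)² − z(FA)²] = −0.5 × (0.4178 − 0.0901) = -0.16385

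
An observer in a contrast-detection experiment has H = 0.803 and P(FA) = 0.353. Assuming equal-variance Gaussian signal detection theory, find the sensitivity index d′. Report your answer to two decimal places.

z(H) = z(0.803) = 0.8524
z(FA) = z(0.353) = -0.3772
d' = z(H) − z(FA) = 0.8524 − (-0.3772) = 1.2296

d′ = 1.23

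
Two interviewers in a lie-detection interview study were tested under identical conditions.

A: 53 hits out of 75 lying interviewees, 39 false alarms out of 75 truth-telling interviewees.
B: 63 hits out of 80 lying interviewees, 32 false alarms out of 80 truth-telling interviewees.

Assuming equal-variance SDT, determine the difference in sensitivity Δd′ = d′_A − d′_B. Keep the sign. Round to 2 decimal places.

A: z(0.7067) = 0.544, z(0.5200) = 0.050, d' = 0.494
B: z(0.7875) = 0.798, z(0.4000) = -0.253, d' = 1.051
Δd' = d'_A − d'_B = 0.494 − 1.051 = -0.557
B has the higher sensitivity.

Δd′ = -0.56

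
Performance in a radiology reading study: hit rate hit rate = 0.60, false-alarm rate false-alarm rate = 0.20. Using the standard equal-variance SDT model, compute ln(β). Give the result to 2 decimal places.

ln β = 0.32

Φ⁻¹(0.60) = 0.253, Φ⁻¹(0.20) = -0.842
ln β = −½·[z(H)² − z(FA)²] = −0.5 × (0.064 − 0.709) = 0.3225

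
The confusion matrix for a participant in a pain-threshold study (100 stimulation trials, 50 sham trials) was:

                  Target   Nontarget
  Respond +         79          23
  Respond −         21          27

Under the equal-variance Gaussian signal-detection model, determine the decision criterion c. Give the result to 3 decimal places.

H = 79/100 = 0.7900
FA = 23/50 = 0.4600
z(H) = z(0.7900) = 0.8064
z(FA) = z(0.4600) = -0.1004
c = −½·[z(H) + z(FA)] = −0.5 × (0.8064 + (-0.1004)) = -0.3530
c < 0: the participant has a liberal response bias.

c = -0.353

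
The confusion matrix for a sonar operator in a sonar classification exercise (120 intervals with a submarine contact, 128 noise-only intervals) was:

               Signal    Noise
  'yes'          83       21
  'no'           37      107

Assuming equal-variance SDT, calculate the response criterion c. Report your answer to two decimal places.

H = 83/120 = 0.6917
FA = 21/128 = 0.1641
Φ⁻¹(H) = Φ⁻¹(0.6917) = 0.5007
Φ⁻¹(FA) = Φ⁻¹(0.1641) = -0.9777
c = −½·[z(H) + z(FA)] = −0.5 × (0.5007 + (-0.9777)) = 0.2385
c > 0: the sonar operator has a conservative response bias.

c = 0.24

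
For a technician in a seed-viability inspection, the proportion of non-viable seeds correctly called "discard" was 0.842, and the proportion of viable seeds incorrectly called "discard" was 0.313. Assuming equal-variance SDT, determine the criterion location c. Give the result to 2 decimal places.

c = -0.26

z(H) = 1.0027
z(FA) = -0.4874
c = −½·[z(H) + z(FA)] = −0.5 × (1.0027 + (-0.4874)) = -0.25765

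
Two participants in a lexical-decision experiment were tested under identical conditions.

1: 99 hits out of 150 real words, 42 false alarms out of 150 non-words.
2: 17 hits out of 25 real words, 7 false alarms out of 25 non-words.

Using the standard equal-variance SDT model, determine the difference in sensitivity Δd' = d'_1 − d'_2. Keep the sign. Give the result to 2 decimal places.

1: z(0.6600) = 0.412, z(0.2800) = -0.583, d' = 0.995
2: z(0.6800) = 0.468, z(0.2800) = -0.583, d' = 1.051
Δd' = d'_1 − d'_2 = 0.995 − 1.051 = -0.056
2 has the higher sensitivity.

Δd' = -0.06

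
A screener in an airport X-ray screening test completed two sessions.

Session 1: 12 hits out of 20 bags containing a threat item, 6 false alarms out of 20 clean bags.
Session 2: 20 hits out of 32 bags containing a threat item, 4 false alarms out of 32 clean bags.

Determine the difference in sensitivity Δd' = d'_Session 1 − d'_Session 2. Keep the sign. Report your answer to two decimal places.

Session 1: z(0.6000) = 0.253, z(0.3000) = -0.524, d' = 0.777
Session 2: z(0.6250) = 0.319, z(0.1250) = -1.150, d' = 1.469
Δd' = d'_Session 1 − d'_Session 2 = 0.777 − 1.469 = -0.692
Session 2 has the higher sensitivity.

Δd' = -0.69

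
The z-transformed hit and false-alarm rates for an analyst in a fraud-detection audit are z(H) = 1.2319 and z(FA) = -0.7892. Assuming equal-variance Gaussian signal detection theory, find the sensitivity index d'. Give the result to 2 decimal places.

d' = 2.02

d' = z(H) − z(FA) = 1.2319 − (-0.7892) = 2.0211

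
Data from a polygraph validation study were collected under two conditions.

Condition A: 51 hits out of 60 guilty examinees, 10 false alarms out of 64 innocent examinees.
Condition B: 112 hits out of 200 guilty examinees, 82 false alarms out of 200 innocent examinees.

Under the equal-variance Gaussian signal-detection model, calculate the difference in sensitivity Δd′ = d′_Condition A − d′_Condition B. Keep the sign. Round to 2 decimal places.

Condition A: z(0.8500) = 1.036, z(0.1562) = -1.010, d' = 2.046
Condition B: z(0.5600) = 0.151, z(0.4100) = -0.228, d' = 0.379
Δd' = d'_Condition A − d'_Condition B = 2.046 − 0.379 = 1.667
Condition A has the higher sensitivity.

Δd′ = 1.67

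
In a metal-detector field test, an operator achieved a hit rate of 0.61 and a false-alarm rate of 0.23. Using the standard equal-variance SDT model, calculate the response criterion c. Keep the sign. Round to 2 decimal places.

c = 0.23

z(0.61) = 0.2793, z(0.23) = -0.7388
c = −½·[z(H) + z(FA)] = −0.5 × (0.2793 + (-0.7388)) = 0.22975
c > 0: the operator has a conservative response bias.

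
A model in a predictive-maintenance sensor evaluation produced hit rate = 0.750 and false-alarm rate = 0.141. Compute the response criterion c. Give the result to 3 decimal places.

c = 0.201

Φ⁻¹(H) = 0.6745
Φ⁻¹(FA) = -1.0758
c = −½·[z(H) + z(FA)] = −0.5 × (0.6745 + (-1.0758)) = 0.20065
c > 0: the model has a conservative response bias.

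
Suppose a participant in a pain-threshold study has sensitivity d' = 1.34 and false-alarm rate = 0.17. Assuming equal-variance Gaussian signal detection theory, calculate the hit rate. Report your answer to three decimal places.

z(false-alarm rate) = z(0.17) = -0.9542
z(H) = z(FA) + d' = -0.9542 + 1.34 = 0.3858
hit rate = Φ(0.3858) = 0.6502

hit rate = 0.650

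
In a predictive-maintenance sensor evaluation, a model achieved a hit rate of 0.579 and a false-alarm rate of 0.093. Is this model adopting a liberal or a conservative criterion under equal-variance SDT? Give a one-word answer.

conservative

z(H) = 0.199, z(FA) = -1.323
c = −½·(z(H) + z(FA)) = 0.562
c > 0 → conservative criterion (biased toward responding “no”).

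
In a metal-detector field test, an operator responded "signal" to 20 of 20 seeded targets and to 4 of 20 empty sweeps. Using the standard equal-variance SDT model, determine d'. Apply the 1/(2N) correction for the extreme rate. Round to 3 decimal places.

d' = 2.802

The hit rate is 20/20 = 1, so apply the 1/(2N) correction: H → 1 − 1/(2·20) = 0.97500.
z(H) = z(0.97500) = 1.9600
z(FA) = z(0.20000) = -0.8416
d' = 1.9600 − (-0.8416) = 2.8016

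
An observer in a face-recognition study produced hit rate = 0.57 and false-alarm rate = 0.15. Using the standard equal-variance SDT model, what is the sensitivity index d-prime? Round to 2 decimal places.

d-prime = 1.21

z(H) = 0.1764
z(FA) = -1.0364
d' = z(H) − z(FA) = 0.1764 − (-1.0364) = 1.2128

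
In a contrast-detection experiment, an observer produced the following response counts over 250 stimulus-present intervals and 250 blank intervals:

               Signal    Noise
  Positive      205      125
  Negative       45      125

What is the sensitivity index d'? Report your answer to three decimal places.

H = 205/250 = 0.8200
FA = 125/250 = 0.5000
z(H) = z(0.8200) = 0.9154
z(FA) = z(0.5000) = 0.0000
d' = z(H) − z(FA) = 0.9154 − 0.0000 = 0.9154

d' = 0.915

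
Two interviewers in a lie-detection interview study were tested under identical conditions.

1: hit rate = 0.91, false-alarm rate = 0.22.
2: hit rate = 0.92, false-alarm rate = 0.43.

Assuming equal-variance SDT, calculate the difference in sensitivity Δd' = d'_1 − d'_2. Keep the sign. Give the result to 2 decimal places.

1: z(0.91) = 1.341, z(0.22) = -0.772, d' = 2.113
2: z(0.92) = 1.405, z(0.43) = -0.176, d' = 1.581
Δd' = d'_1 − d'_2 = 2.113 − 1.581 = 0.532
1 has the higher sensitivity.

Δd' = 0.53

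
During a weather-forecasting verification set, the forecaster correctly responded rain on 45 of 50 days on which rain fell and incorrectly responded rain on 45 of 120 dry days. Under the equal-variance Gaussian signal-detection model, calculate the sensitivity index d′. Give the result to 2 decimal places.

d′ = 1.60

H = 45/50 = 0.9000
FA = 45/120 = 0.3750
z(H) = 1.282
z(FA) = -0.319
d' = z(H) − z(FA) = 1.282 − (-0.319) = 1.601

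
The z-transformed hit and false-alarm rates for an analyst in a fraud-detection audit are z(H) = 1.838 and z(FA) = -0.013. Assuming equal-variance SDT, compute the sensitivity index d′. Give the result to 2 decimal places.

d' = z(H) − z(FA) = 1.838 − (-0.013) = 1.851

d′ = 1.85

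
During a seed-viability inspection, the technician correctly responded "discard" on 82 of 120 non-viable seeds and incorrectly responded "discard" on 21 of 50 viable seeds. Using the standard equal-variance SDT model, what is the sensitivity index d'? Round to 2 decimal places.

H = 82/120 = 0.6833
FA = 21/50 = 0.4200
Φ⁻¹(H) = 0.4769
Φ⁻¹(FA) = -0.2019
d' = z(H) − z(FA) = 0.4769 − (-0.2019) = 0.6788

d' = 0.68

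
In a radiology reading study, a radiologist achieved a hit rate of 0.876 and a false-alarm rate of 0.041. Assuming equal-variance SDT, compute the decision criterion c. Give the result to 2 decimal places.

Φ⁻¹(0.876) = 1.155, Φ⁻¹(0.041) = -1.739
c = −½·[z(H) + z(FA)] = −0.5 × (1.155 + (-1.739)) = 0.292
c > 0: the radiologist has a conservative response bias.

c = 0.29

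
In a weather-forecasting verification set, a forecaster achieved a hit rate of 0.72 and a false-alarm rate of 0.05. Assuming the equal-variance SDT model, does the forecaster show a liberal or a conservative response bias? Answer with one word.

z(H) = 0.583, z(FA) = -1.645
c = −½·(z(H) + z(FA)) = 0.531
c > 0 → conservative criterion (biased toward responding “no”).

conservative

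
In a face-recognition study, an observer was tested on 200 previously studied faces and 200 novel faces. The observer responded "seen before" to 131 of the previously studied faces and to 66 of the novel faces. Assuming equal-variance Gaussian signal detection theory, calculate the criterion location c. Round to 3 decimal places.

H = 131/200 = 0.6550
FA = 66/200 = 0.3300
z(0.6550) = 0.3989, z(0.3300) = -0.4399
c = −½·[z(H) + z(FA)] = −0.5 × (0.3989 + (-0.4399)) = 0.0205

c = 0.021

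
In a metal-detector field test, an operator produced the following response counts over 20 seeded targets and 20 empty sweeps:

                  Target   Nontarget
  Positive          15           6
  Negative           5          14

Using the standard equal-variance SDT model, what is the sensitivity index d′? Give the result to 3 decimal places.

H = 15/20 = 0.7500
FA = 6/20 = 0.3000
Φ⁻¹(0.7500) = 0.6745, Φ⁻¹(0.3000) = -0.5244
d' = z(H) − z(FA) = 0.6745 − (-0.5244) = 1.1989

d′ = 1.199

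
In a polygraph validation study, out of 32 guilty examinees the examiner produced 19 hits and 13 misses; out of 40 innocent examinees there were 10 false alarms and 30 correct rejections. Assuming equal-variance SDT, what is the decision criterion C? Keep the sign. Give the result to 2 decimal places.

C = 0.22

H = 19/32 = 0.5938
FA = 10/40 = 0.2500
z(H) = z(0.5938) = 0.237
z(FA) = z(0.2500) = -0.674
c = −½·[z(H) + z(FA)] = −0.5 × (0.237 + (-0.674)) = 0.2185
c > 0: the examiner has a conservative response bias.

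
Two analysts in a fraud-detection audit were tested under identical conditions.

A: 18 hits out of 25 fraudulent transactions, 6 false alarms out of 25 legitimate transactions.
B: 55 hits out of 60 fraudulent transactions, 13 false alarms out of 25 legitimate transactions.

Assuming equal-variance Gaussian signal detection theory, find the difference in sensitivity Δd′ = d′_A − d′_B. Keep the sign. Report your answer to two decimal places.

Δd′ = -0.04

A: z(0.7200) = 0.583, z(0.2400) = -0.706, d' = 1.289
B: z(0.9167) = 1.383, z(0.5200) = 0.050, d' = 1.333
Δd' = d'_A − d'_B = 1.289 − 1.333 = -0.044
B has the higher sensitivity.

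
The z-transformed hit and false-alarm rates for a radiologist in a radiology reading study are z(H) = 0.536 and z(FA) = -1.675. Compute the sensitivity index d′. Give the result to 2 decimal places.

d' = z(H) − z(FA) = 0.536 − (-1.675) = 2.211

d′ = 2.21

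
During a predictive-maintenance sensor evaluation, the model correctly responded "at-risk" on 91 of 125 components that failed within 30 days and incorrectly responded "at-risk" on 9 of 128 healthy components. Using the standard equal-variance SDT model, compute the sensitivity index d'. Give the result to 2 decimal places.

H = 91/125 = 0.7280
FA = 9/128 = 0.0703
Φ⁻¹(H) = 0.6068
Φ⁻¹(FA) = -1.4736
d' = z(H) − z(FA) = 0.6068 − (-1.4736) = 2.0804

d' = 2.08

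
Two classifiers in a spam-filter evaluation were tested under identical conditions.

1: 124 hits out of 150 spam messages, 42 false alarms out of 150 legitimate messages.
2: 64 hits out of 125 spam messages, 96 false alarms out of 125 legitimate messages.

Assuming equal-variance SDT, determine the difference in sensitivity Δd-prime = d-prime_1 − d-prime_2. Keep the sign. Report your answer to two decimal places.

1: z(0.8267) = 0.941, z(0.2800) = -0.583, d' = 1.524
2: z(0.5120) = 0.030, z(0.7680) = 0.732, d' = -0.702
Δd' = d'_1 − d'_2 = 1.524 − (-0.702) = 2.226
1 has the higher sensitivity.

Δd-prime = 2.23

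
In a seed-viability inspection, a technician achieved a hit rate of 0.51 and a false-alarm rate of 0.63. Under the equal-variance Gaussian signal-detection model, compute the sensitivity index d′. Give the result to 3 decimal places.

d′ = -0.307

z(H) = 0.0251
z(FA) = 0.3319
d' = z(H) − z(FA) = 0.0251 − 0.3319 = -0.3068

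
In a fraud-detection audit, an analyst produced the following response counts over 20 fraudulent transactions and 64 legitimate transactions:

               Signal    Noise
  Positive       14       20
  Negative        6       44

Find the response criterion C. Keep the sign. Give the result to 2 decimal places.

H = 14/20 = 0.7000
FA = 20/64 = 0.3125
Φ⁻¹(H) = 0.5244
Φ⁻¹(FA) = -0.4888
c = −½·[z(H) + z(FA)] = −0.5 × (0.5244 + (-0.4888)) = -0.0178

C = -0.02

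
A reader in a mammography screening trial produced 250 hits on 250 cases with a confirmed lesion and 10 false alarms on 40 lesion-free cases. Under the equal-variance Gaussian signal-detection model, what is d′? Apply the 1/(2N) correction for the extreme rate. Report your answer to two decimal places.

The hit rate is 250/250 = 1, so apply the 1/(2N) correction: H → 1 − 1/(2·250) = 0.99800.
z(H) = z(0.99800) = 2.878
z(FA) = z(0.25000) = -0.674
d' = 2.878 − (-0.674) = 3.552

d′ = 3.55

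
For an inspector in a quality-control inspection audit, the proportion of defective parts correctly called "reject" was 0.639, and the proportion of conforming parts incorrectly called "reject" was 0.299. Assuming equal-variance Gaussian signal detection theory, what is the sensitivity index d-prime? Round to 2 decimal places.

d-prime = 0.88

z(H) = z(0.639) = 0.356
z(FA) = z(0.299) = -0.527
d' = z(H) − z(FA) = 0.356 − (-0.527) = 0.883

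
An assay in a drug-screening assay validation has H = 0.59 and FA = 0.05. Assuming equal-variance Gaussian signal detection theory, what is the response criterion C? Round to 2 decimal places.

C = 0.71

z(0.59) = 0.2275, z(0.05) = -1.6449
c = −½·[z(H) + z(FA)] = −0.5 × (0.2275 + (-1.6449)) = 0.7087
c > 0: the assay has a conservative response bias.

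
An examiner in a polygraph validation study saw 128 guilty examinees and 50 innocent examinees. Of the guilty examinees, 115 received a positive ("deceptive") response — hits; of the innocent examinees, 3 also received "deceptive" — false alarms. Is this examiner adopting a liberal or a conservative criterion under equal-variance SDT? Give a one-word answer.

z(H) = 1.273, z(FA) = -1.555
c = −½·(z(H) + z(FA)) = 0.141
c > 0 → conservative criterion (biased toward responding “no”).

conservative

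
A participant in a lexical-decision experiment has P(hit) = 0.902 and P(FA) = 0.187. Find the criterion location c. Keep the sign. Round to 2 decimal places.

c = -0.20

z(0.902) = 1.293, z(0.187) = -0.889
c = −½·[z(H) + z(FA)] = −0.5 × (1.293 + (-0.889)) = -0.202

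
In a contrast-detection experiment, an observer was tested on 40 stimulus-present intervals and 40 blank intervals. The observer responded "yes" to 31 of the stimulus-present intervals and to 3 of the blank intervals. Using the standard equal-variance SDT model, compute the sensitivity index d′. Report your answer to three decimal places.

d′ = 2.195

H = 31/40 = 0.7750
FA = 3/40 = 0.0750
Φ⁻¹(H) = Φ⁻¹(0.7750) = 0.7554
Φ⁻¹(FA) = Φ⁻¹(0.0750) = -1.4395
d' = z(H) − z(FA) = 0.7554 − (-1.4395) = 2.1949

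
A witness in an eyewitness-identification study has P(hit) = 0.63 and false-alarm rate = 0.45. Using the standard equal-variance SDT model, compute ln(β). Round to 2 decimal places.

ln β = -0.05

z(H) = z(0.63) = 0.332
z(FA) = z(0.45) = -0.126
ln β = −½·[z(H)² − z(FA)²] = −0.5 × (0.110 − 0.016) = -0.047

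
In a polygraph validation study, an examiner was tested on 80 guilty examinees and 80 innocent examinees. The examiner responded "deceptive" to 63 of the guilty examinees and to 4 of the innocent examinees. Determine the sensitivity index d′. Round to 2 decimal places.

H = 63/80 = 0.7875
FA = 4/80 = 0.0500
z(H) = z(0.7875) = 0.798
z(FA) = z(0.0500) = -1.645
d' = z(H) − z(FA) = 0.798 − (-1.645) = 2.443

d′ = 2.44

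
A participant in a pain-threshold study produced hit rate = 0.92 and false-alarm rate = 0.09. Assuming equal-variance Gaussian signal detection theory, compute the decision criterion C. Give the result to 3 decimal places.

C = -0.032

z(H) = z(0.92) = 1.4051
z(FA) = z(0.09) = -1.3408
c = −½·[z(H) + z(FA)] = −0.5 × (1.4051 + (-1.3408)) = -0.03215
c < 0: the participant has a liberal response bias.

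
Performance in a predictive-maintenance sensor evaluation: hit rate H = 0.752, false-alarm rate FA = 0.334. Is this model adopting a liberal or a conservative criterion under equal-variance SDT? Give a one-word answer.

z(H) = 0.681, z(FA) = -0.429
c = −½·(z(H) + z(FA)) = -0.126
c < 0 → liberal criterion (biased toward responding “yes”).

liberal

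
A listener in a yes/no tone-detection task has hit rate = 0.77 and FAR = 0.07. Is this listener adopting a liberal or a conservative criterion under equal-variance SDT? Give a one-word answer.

z(H) = 0.739, z(FA) = -1.476
c = −½·(z(H) + z(FA)) = 0.3685
c > 0 → conservative criterion (biased toward responding “no”).

conservative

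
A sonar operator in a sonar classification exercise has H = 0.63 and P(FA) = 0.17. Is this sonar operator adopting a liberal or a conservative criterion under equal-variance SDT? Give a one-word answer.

z(H) = 0.332, z(FA) = -0.954
c = −½·(z(H) + z(FA)) = 0.311
c > 0 → conservative criterion (biased toward responding “no”).

conservative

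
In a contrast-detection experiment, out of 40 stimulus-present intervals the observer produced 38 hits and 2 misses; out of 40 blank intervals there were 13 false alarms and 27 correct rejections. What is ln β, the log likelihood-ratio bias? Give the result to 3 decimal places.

ln β = -1.250

H = 38/40 = 0.9500
FA = 13/40 = 0.3250
z(H) = z(0.9500) = 1.6449
z(FA) = z(0.3250) = -0.4538
ln β = −½·[z(H)² − z(FA)²] = −0.5 × (2.7057 − 0.2059) = -1.2499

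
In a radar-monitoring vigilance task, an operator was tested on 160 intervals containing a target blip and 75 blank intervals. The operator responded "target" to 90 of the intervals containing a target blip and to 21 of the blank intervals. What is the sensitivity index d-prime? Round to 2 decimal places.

H = 90/160 = 0.5625
FA = 21/75 = 0.2800
z(H) = z(0.5625) = 0.1573
z(FA) = z(0.2800) = -0.5828
d' = z(H) − z(FA) = 0.1573 − (-0.5828) = 0.7401

d-prime = 0.74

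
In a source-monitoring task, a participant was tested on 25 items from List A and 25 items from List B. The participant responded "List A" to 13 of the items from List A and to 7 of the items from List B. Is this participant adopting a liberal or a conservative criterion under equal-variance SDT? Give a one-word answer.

z(H) = 0.050, z(FA) = -0.583
c = −½·(z(H) + z(FA)) = 0.2665
c > 0 → conservative criterion (biased toward responding “no”).

conservative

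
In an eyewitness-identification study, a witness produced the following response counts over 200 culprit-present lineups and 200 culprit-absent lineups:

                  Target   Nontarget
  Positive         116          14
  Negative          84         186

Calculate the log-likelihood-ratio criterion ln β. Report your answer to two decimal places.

ln β = 1.07

H = 116/200 = 0.5800
FA = 14/200 = 0.0700
z(H) = z(0.5800) = 0.202
z(FA) = z(0.0700) = -1.476
ln β = −½·[z(H)² − z(FA)²] = −0.5 × (0.041 − 2.179) = 1.069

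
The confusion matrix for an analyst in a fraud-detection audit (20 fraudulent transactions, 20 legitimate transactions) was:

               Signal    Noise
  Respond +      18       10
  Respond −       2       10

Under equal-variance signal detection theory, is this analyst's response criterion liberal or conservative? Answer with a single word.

z(H) = 1.282, z(FA) = 0.000
c = −½·(z(H) + z(FA)) = -0.641
c < 0 → liberal criterion (biased toward responding “yes”).

liberal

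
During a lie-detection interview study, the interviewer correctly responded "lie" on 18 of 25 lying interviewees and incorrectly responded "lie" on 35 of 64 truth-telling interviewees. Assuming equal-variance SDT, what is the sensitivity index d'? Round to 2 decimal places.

H = 18/25 = 0.7200
FA = 35/64 = 0.5469
Φ⁻¹(H) = 0.5828
Φ⁻¹(FA) = 0.1178
d' = z(H) − z(FA) = 0.5828 − 0.1178 = 0.4650

d' = 0.47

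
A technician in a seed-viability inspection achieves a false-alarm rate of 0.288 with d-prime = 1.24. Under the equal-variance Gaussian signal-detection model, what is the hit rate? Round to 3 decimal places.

z(false-alarm rate) = z(0.288) = -0.5592
z(H) = z(FA) + d' = -0.5592 + 1.24 = 0.6808
hit rate = Φ(0.6808) = 0.7520

hit rate = 0.752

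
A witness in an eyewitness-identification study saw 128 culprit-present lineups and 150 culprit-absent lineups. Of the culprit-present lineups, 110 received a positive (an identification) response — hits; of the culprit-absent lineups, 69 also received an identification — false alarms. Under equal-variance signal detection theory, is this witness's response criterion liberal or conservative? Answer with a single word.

z(H) = 1.078, z(FA) = -0.100
c = −½·(z(H) + z(FA)) = -0.489
c < 0 → liberal criterion (biased toward responding “yes”).

liberal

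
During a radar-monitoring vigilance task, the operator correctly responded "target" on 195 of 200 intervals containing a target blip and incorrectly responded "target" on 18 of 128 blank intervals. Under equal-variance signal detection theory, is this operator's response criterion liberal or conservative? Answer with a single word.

liberal

z(H) = 1.960, z(FA) = -1.078
c = −½·(z(H) + z(FA)) = -0.441
c < 0 → liberal criterion (biased toward responding “yes”).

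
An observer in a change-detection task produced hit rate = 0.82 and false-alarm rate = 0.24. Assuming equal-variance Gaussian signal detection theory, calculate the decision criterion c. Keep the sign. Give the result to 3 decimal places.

Φ⁻¹(H) = 0.9154
Φ⁻¹(FA) = -0.7063
c = −½·[z(H) + z(FA)] = −0.5 × (0.9154 + (-0.7063)) = -0.10455
c < 0: the observer has a liberal response bias.

c = -0.105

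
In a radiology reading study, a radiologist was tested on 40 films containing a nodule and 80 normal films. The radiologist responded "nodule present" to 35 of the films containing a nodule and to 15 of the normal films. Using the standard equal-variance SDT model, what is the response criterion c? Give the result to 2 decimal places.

H = 35/40 = 0.8750
FA = 15/80 = 0.1875
Φ⁻¹(0.8750) = 1.150, Φ⁻¹(0.1875) = -0.887
c = −½·[z(H) + z(FA)] = −0.5 × (1.150 + (-0.887)) = -0.1315

c = -0.13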